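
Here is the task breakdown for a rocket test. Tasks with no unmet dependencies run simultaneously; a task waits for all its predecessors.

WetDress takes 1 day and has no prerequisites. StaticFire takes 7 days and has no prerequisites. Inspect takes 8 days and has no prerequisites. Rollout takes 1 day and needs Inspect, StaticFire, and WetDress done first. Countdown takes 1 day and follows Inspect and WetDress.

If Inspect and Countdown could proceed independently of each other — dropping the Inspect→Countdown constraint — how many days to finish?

With the dependency in place, Inspect→Rollout = 8+1 = 9 sets the finish at 9 days.
Without Inspect→Countdown, Countdown's earliest start moves from 8 to 1.
After: Inspect→Rollout = 8+1 = 9 → 9 days.

9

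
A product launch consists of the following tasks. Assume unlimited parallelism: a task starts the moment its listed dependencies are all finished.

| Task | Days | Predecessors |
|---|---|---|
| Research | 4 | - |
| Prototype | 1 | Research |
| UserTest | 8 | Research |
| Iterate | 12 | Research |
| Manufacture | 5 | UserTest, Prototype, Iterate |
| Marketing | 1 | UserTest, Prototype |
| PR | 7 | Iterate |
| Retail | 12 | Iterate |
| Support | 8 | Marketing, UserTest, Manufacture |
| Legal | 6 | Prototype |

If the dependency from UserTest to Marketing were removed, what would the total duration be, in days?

29

Original critical path: Research→Iterate→Manufacture→Support = 4+12+5+8 = 29 ⇒ 29 days.
Without UserTest→Marketing, Marketing's earliest start moves from 12 to 5.
After: Research→Iterate→Manufacture→Support = 4+12+5+8 = 29 → 29 days.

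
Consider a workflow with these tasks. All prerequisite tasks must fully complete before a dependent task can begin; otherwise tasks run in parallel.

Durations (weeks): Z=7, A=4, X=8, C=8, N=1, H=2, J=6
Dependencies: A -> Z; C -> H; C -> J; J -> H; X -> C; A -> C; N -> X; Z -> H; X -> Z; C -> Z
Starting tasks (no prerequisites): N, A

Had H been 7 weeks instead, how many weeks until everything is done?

31

Critical path before the change: N→X→C→Z→H = 1+8+8+7+2 = 26 giving 26 weeks.
H is on the critical path; changing it to 7 makes that path 31 weeks.
No other chain overtakes it, so the finish is 31 weeks.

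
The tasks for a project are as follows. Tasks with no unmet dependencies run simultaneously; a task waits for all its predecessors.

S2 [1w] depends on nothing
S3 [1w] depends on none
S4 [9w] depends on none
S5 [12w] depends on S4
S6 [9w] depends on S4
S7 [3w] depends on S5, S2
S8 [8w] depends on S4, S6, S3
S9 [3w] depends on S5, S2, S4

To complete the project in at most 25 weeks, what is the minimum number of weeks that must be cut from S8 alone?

1

Current finish: 26 weeks; target: 25.
S8 is on every critical path, so each week cut from S8 cuts the finish by one (this holds down to a finish of 24).
Need 26 − 25 = 1 week off S8 → S8 becomes 7 weeks, finish becomes 25.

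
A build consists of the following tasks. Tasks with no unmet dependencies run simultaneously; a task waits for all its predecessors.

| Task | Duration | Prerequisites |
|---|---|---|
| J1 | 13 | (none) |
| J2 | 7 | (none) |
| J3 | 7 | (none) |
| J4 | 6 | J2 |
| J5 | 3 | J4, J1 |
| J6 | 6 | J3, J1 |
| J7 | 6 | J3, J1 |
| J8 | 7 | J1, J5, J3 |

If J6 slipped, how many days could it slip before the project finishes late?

4

J1→J5→J8 = 13+3+7 = 23 sets the makespan at 23 days.
Longest path through J6: 19 days (earliest finish 19, latest finish 23).
Slack of J6 = 17 − 13 = 4 days.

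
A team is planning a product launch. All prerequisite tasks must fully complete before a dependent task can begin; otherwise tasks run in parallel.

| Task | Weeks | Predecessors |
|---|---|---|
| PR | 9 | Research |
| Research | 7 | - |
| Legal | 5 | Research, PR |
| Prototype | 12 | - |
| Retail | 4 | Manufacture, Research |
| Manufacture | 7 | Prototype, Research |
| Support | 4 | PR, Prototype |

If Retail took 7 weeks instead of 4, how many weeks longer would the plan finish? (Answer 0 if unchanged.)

3

Baseline: Prototype→Manufacture→Retail = 12+7+4 = 23 → 23 weeks.
Retail is on the critical path; changing it to 7 makes that path 26 weeks.
That remains the longest chain; total 26 weeks.
Change in finish: 26 − 23 = +3 weeks.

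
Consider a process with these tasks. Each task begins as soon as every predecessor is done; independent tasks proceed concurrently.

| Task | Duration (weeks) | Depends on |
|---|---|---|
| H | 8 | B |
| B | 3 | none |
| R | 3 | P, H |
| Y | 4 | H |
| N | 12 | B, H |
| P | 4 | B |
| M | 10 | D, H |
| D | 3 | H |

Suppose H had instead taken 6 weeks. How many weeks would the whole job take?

Actual critical path: B→H→D→M = 3+8+3+10 = 24 ⇒ 24 weeks.
H lies on that path, so at 6 weeks the path becomes 22 weeks.
No other chain overtakes it, so the finish is 22 weeks.

22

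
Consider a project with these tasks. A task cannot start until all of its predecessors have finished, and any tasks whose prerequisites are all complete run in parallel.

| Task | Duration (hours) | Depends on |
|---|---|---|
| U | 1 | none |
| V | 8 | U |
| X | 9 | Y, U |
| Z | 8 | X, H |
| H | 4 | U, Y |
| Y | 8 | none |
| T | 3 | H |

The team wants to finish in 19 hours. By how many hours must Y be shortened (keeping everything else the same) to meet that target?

Current finish: 25 hours; target: 19.
Y is on every critical path, so each hour cut from Y cuts the finish by one (this holds down to a finish of 18).
Need 25 − 19 = 6 hours off Y → Y becomes 2 hours, finish becomes 19.

6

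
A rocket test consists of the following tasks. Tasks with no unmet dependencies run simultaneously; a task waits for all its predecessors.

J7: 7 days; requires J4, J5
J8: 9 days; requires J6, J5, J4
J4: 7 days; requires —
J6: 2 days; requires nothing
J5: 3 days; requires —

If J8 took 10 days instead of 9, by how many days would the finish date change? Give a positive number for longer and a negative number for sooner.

1

As given, the longest chain is J4→J8 = 7+9 = 16, so the finish is 16 days.
J8 is on the critical path; changing it to 10 makes that path 17 days.
The critical path is still J4→J8; finish is now 17 days.
Change in finish: 17 − 16 = +1 days.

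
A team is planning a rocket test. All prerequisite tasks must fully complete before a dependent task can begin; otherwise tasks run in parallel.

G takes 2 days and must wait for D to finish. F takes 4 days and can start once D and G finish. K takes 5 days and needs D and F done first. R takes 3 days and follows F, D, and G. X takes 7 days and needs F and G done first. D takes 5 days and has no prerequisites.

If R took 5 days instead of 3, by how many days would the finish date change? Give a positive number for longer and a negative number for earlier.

Actual critical path: D→G→F→X = 5+2+4+7 = 18 ⇒ 18 days.
The longest path through R is only 14 days, so R has float 4.
No other chain overtakes it, so the finish is 18 days.
Change in finish: 18 − 18 = +0 days.

0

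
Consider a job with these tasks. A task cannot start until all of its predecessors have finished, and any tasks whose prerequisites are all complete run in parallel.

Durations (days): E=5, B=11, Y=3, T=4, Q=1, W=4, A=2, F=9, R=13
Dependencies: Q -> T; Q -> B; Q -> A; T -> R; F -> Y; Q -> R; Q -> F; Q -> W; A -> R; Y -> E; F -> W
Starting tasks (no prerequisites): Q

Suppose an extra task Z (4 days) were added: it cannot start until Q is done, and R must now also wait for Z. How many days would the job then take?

18

Originally the job takes 18 days.
With Z inserted, R now waits for max(A, Q, T, Z).
New critical path: Q→Z→R = 1+4+13 = 18 ⇒ 18 days.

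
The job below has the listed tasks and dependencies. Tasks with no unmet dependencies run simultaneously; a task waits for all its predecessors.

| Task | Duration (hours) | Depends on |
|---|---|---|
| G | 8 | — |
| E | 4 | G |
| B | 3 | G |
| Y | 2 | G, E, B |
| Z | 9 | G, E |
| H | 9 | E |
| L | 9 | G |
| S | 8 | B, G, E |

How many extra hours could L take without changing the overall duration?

The longest chain is G→E→Z = 8+4+9 = 21; overall finish 21 hours.
L finishes as early as 17 and must finish by 21.
Slack of L = 12 − 8 = 4 hours.

4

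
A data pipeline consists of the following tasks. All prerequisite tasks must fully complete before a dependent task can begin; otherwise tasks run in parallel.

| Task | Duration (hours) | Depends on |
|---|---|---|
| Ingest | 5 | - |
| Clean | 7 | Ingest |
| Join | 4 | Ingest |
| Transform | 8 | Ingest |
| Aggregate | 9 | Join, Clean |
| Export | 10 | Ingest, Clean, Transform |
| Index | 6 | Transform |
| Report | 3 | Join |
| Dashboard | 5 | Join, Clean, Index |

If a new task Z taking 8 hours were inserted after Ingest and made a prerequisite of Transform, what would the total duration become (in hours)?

Originally the job takes 24 hours.
With Z inserted, Transform now waits for max(Ingest, Z).
New critical path: Ingest→Z→Transform→Index→Dashboard = 5+8+8+6+5 = 32 ⇒ 32 hours.

32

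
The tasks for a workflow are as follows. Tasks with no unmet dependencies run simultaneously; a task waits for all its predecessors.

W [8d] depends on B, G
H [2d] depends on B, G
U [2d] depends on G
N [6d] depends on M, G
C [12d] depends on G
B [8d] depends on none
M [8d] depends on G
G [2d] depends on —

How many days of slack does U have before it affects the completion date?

12

Critical path: G→M→N = 2+8+6 = 16, so the finish is 16 days.
Longest path through U: 4 days (earliest finish 4, latest finish 16).
Float = 16 − 4 = 12.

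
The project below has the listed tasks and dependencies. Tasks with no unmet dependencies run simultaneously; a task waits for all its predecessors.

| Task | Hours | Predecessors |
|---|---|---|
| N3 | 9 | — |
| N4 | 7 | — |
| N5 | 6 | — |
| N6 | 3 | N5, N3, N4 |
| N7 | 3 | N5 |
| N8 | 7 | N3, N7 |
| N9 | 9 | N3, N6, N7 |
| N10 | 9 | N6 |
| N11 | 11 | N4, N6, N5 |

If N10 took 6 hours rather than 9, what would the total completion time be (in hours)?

23

Baseline: N3→N6→N11 = 9+3+11 = 23 → 23 hours.
N10 is off the critical path — its longest chain is 21 hours, giving 2 of slack.
No other chain overtakes it, so the finish is 23 hours.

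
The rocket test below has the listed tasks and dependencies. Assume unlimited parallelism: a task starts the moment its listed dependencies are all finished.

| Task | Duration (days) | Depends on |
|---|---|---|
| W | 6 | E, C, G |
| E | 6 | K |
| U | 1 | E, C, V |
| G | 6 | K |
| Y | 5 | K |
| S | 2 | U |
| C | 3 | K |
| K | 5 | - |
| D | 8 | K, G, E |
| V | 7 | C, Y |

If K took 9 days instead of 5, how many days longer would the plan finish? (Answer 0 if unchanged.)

Critical path before the change: K→Y→V→U→S = 5+5+7+1+2 = 20 giving 20 days.
K lies on that path, so at 9 days the path becomes 24 days.
The critical path is still K→Y→V→U→S; finish is now 24 days.
Change in finish: 24 − 20 = +4 days.

4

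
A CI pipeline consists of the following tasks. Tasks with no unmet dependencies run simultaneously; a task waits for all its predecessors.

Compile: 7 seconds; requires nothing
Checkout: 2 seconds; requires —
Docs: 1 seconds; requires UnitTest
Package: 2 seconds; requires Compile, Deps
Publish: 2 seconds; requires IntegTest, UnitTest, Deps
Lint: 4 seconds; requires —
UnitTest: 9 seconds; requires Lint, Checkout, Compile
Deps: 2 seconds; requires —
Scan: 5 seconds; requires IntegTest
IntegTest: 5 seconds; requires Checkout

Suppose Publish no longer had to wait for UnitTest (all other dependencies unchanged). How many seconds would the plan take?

With the dependency in place, Compile→UnitTest→Publish = 7+9+2 = 18 sets the finish at 18 seconds.
Without UnitTest→Publish, Publish's earliest start moves from 16 to 7.
New critical path: Compile→UnitTest→Docs = 7+9+1 = 17 ⇒ 17 seconds.

17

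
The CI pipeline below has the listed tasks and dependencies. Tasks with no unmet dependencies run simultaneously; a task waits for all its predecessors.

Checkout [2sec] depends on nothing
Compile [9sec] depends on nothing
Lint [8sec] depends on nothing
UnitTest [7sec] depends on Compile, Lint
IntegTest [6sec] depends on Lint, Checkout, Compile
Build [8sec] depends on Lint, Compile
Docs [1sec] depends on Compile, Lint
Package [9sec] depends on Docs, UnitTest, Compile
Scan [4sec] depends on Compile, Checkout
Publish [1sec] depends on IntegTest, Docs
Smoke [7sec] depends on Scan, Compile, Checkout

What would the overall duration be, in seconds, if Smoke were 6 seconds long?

Critical path before the change: Compile→UnitTest→Package = 9+7+9 = 25 giving 25 seconds.
Smoke is off the critical path — its longest chain is 20 seconds, giving 5 of slack.
The critical path is still Compile→UnitTest→Package; finish is now 25 seconds.

25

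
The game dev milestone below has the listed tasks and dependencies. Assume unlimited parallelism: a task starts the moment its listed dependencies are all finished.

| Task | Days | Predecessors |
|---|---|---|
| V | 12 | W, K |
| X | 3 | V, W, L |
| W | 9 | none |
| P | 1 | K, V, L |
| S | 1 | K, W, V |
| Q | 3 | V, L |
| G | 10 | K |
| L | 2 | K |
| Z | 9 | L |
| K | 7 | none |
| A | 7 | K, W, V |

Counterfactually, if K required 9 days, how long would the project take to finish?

Critical path before the change: W→V→A = 9+12+7 = 28 giving 28 days.
The longest path through K is only 26 days, so K has float 2.
The binding chain switches to K→V→A = 9+12+7 = 28; finish 28 days.

28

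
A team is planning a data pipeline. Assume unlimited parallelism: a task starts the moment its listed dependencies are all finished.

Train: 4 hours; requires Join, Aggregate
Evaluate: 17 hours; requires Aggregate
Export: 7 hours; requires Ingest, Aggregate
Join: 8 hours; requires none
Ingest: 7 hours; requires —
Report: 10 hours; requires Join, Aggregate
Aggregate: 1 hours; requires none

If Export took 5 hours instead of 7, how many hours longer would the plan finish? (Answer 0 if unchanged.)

Critical path before the change: Join→Report = 8+10 = 18 giving 18 hours.
Export is off the critical path — its longest chain is 14 hours, giving 4 of slack.
The critical path is still Join→Report; finish is now 18 hours.
Change in finish: 18 − 18 = +0 hours.

0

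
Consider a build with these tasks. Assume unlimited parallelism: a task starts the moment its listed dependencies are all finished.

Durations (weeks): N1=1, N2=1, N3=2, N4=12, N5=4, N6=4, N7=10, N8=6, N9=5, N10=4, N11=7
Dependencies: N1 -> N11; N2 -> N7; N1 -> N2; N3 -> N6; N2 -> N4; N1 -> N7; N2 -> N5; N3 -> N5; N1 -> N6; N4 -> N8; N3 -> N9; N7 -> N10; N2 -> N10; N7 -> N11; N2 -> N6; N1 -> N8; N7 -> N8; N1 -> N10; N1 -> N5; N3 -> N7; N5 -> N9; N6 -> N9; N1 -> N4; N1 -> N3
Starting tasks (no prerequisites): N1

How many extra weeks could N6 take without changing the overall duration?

The longest chain is N1→N2→N4→N8 = 1+1+12+6 = 20; overall finish 20 weeks.
N6 finishes as early as 7 and must finish by 15.
So N6 can slip 15 − 7 = 8 weeks.

8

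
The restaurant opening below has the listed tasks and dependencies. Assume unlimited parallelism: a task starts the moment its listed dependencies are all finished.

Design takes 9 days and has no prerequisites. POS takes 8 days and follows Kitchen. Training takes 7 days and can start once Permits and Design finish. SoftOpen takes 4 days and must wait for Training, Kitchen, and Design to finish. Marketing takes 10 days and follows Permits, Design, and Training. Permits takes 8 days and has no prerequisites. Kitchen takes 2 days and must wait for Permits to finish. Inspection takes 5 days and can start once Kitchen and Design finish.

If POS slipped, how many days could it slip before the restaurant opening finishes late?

8

Critical path: Design→Training→Marketing = 9+7+10 = 26, so the finish is 26 days.
The longest chain containing POS totals 18 days.
Float = 26 − 18 = 8.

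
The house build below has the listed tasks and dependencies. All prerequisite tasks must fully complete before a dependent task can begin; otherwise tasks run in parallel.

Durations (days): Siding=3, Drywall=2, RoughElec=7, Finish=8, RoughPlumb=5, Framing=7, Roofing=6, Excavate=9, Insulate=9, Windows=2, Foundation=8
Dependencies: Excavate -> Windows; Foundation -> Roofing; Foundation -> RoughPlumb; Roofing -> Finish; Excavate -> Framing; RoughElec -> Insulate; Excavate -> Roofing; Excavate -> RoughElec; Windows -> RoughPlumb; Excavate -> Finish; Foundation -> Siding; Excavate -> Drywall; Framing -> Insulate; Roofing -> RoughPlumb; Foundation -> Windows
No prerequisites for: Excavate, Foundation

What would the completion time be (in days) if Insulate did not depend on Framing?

With the dependency in place, Excavate→Framing→Insulate = 9+7+9 = 25 sets the finish at 25 days.
Dropping Framing→Insulate doesn't change Insulate's earliest start (16); another predecessor still binds.
New critical path: Excavate→RoughElec→Insulate = 9+7+9 = 25 ⇒ 25 days.

25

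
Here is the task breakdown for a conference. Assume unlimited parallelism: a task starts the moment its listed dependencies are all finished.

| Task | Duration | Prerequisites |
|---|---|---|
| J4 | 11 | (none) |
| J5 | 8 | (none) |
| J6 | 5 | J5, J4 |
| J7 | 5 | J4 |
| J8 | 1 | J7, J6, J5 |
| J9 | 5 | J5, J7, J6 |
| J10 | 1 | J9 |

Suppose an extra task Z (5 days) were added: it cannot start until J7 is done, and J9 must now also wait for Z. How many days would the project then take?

Originally the project takes 22 days.
With Z inserted, J9 now waits for max(J5, J7, J6, Z).
New critical path: J4→J7→Z→J9→J10 = 11+5+5+5+1 = 27 ⇒ 27 days.

27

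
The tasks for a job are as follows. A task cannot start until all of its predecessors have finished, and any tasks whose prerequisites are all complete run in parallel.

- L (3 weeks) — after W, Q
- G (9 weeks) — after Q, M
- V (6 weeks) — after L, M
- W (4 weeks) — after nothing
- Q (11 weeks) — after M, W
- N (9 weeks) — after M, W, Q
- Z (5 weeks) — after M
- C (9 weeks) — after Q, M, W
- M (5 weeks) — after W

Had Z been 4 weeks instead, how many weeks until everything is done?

29

Actual critical path: W→M→Q→L→V = 4+5+11+3+6 = 29 ⇒ 29 weeks.
The longest path through Z is only 14 weeks, so Z has float 15.
The critical path is still W→M→Q→L→V; finish is now 29 weeks.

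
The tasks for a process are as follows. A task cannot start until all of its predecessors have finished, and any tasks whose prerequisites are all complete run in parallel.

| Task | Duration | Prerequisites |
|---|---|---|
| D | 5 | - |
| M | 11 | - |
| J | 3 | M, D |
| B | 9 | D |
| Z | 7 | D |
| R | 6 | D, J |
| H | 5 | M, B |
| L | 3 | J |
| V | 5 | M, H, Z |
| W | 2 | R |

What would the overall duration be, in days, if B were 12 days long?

27

The binding path is D→B→H→V = 5+9+5+5 = 24; finish at 24 days.
B is on the critical path; changing it to 12 makes that path 27 days.
That remains the longest chain; total 27 days.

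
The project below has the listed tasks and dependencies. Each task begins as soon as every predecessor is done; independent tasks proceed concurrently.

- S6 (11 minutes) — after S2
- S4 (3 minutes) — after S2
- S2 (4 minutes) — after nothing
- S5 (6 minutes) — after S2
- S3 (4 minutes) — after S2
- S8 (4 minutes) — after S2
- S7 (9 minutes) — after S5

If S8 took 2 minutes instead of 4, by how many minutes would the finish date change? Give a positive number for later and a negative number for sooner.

0

Actual critical path: S2→S5→S7 = 4+6+9 = 19 ⇒ 19 minutes.
The longest path through S8 is only 8 minutes, so S8 has float 11.
No other chain overtakes it, so the finish is 19 minutes.
Change in finish: 19 − 19 = +0 minutes.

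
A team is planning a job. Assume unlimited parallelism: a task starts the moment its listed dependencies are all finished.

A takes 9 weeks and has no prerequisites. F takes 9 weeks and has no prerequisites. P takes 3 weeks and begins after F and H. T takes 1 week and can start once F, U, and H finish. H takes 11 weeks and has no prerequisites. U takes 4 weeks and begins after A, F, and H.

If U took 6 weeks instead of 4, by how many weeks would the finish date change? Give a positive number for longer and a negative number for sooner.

2

Actual critical path: H→U→T = 11+4+1 = 16 ⇒ 16 weeks.
Since U is critical, the +2 change carries straight to that chain (now 18 weeks).
No other chain overtakes it, so the finish is 18 weeks.
Change in finish: 18 − 16 = +2 weeks.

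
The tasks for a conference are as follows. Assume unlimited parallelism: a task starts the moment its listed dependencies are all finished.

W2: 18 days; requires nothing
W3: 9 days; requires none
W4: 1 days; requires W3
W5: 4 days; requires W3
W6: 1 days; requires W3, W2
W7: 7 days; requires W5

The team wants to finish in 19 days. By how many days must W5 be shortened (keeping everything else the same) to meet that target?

Current finish: 20 days; target: 19.
W5 is on every critical path, so each day cut from W5 cuts the finish by one (this holds down to a finish of 19).
Need 20 − 19 = 1 day off W5 → W5 becomes 3 days, finish becomes 19.

1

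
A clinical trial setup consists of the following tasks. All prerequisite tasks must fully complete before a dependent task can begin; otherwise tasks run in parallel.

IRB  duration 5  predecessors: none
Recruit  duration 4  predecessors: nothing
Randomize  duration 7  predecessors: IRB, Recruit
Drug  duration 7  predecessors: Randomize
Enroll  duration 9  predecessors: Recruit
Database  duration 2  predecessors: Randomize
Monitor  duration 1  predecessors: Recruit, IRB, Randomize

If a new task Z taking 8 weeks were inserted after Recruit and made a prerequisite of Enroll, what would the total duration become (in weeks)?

Originally the plan takes 19 weeks.
With Z inserted, Enroll now waits for max(Recruit, Z).
New critical path: Recruit→Z→Enroll = 4+8+9 = 21 ⇒ 21 weeks.

21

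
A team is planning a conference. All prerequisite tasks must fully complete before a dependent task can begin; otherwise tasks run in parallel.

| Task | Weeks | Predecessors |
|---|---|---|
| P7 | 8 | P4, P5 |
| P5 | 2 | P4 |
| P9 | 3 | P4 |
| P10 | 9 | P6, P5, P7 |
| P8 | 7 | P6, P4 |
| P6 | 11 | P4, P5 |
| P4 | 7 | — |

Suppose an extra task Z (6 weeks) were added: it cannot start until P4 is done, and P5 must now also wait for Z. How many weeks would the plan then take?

35

Originally the plan takes 29 weeks.
With Z inserted, P5 now waits for max(P4, Z).
New critical path: P4→Z→P5→P6→P10 = 7+6+2+11+9 = 35 ⇒ 35 weeks.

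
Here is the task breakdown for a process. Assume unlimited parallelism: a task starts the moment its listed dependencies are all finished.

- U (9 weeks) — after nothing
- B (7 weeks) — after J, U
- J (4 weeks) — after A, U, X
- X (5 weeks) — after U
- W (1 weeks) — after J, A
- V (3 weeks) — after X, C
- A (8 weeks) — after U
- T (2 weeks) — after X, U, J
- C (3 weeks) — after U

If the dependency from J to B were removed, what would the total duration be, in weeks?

With the dependency in place, U→A→J→B = 9+8+4+7 = 28 sets the finish at 28 weeks.
Without J→B, B's earliest start moves from 21 to 9.
After: U→A→J→T = 9+8+4+2 = 23 → 23 weeks.

23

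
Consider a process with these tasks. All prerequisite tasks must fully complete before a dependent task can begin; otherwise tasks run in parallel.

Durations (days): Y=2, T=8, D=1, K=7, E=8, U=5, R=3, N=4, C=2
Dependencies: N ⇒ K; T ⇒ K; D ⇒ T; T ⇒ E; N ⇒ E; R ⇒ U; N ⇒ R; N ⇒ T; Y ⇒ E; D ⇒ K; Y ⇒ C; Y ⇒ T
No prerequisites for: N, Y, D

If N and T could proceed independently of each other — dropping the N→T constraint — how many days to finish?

18

With the dependency in place, N→T→E = 4+8+8 = 20 sets the finish at 20 days.
Without N→T, T's earliest start moves from 4 to 2.
New critical path: Y→T→E = 2+8+8 = 18 ⇒ 18 days.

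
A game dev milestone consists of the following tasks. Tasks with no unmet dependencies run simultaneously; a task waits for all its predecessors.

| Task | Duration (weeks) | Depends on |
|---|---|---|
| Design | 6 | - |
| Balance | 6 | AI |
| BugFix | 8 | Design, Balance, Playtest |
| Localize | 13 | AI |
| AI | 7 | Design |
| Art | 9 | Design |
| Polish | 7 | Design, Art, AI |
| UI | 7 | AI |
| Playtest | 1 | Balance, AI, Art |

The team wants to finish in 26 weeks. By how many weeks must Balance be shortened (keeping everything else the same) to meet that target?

Current finish: 28 weeks; target: 26.
Balance is on every critical path, so each week cut from Balance cuts the finish by one (this holds down to a finish of 26).
Need 28 − 26 = 2 weeks off Balance → Balance becomes 4 weeks, finish becomes 26.

2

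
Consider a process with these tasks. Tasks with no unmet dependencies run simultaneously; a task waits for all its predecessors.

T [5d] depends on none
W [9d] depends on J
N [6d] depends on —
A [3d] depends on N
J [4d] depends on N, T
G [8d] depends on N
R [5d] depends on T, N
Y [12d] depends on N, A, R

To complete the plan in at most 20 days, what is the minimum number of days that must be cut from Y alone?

Current finish: 23 days; target: 20.
Y is on every critical path, so each day cut from Y cuts the finish by one (this holds down to a finish of 19).
Need 23 − 20 = 3 days off Y → Y becomes 9 days, finish becomes 20.

3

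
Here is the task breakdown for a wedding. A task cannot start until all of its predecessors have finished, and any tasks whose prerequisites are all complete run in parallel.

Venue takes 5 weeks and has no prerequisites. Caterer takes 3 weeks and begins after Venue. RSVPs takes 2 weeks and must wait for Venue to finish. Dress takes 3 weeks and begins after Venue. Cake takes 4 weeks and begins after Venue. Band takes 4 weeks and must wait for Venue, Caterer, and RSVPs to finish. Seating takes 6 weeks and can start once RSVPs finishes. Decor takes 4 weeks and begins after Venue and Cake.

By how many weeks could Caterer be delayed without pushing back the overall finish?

Venue→RSVPs→Seating = 5+2+6 = 13 sets the makespan at 13 weeks.
Longest path through Caterer: 12 weeks (earliest finish 8, latest finish 9).
So Caterer can slip 9 − 8 = 1 week.

1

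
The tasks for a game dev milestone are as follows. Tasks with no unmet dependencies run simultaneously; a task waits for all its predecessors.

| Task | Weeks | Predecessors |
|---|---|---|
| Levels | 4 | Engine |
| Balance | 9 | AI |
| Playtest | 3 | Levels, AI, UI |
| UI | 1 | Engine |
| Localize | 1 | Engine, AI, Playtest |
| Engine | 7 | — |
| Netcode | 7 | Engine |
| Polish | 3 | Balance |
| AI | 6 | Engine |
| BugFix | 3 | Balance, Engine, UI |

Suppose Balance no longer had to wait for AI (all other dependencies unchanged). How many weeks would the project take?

Original critical path: Engine→AI→Balance→Polish = 7+6+9+3 = 25 ⇒ 25 weeks.
Without AI→Balance, Balance's earliest start moves from 13 to 0.
New critical path: Engine→AI→Playtest→Localize = 7+6+3+1 = 17 ⇒ 17 weeks.

17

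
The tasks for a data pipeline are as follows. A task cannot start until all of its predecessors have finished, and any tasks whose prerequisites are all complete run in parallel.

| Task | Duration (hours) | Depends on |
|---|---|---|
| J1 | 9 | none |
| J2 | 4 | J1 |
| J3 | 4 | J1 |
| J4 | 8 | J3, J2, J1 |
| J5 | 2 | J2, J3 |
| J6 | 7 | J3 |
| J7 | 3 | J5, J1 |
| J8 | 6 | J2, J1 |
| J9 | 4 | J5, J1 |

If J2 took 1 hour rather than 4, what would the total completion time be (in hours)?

21

As given, the longest chain is J1→J2→J4 = 9+4+8 = 21, so the finish is 21 hours.
J2 lies on that path, so at 1 hour the path becomes 18 hours.
New critical path: J1→J3→J4 = 9+4+8 = 21 ⇒ 21 hours.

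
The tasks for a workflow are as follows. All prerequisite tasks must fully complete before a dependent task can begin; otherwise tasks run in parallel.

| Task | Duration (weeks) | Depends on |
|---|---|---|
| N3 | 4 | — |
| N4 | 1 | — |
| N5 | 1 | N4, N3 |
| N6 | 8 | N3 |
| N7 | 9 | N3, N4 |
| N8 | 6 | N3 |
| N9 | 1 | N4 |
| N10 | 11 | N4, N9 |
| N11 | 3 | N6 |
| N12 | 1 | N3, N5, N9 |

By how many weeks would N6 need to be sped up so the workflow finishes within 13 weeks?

2

Current finish: 15 weeks; target: 13.
N6 is on every critical path, so each week cut from N6 cuts the finish by one (this holds down to a finish of 13).
Need 15 − 13 = 2 weeks off N6 → N6 becomes 6 weeks, finish becomes 13.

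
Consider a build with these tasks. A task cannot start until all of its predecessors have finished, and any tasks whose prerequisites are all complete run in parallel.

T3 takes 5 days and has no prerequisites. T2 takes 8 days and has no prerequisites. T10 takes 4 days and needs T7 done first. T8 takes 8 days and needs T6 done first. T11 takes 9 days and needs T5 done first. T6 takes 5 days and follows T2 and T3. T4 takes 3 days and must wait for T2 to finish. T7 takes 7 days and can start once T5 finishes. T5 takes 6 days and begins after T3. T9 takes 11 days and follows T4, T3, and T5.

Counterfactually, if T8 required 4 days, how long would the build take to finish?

Critical path before the change: T2→T4→T9 = 8+3+11 = 22 giving 22 days.
T8 is off the critical path — its longest chain is 21 days, giving 1 of slack.
No other chain overtakes it, so the finish is 22 days.

22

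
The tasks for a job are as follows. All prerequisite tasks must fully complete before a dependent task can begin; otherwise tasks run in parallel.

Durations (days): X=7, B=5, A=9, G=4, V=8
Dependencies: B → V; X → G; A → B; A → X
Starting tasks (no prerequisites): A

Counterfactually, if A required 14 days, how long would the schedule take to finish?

The binding path is A→B→V = 9+5+8 = 22; finish at 22 days.
Since A is critical, the +5 change carries straight to that chain (now 27 days).
No other chain overtakes it, so the finish is 27 days.

27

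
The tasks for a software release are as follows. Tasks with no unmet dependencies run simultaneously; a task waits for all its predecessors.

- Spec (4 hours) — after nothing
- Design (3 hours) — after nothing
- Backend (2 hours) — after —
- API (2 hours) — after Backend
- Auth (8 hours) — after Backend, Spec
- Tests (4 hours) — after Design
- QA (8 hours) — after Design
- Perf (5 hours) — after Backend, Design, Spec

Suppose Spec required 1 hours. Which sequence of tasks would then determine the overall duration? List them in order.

Actual critical path: Spec→Auth = 4+8 = 12 ⇒ 12 hours.
Spec lies on that path, so at 1 hour the path becomes 9 hours.
The binding chain switches to Design→QA = 3+8 = 11; finish 11 hours.

Design, QA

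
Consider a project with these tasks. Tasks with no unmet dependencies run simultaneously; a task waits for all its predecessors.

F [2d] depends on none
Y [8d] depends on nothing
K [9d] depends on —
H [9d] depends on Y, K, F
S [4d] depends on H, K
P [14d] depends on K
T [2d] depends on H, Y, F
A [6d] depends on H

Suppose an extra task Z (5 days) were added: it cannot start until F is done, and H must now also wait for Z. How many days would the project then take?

24

Originally the project takes 24 days.
With Z inserted, H now waits for max(Y, K, F, Z).
New critical path: K→H→A = 9+9+6 = 24 ⇒ 24 days.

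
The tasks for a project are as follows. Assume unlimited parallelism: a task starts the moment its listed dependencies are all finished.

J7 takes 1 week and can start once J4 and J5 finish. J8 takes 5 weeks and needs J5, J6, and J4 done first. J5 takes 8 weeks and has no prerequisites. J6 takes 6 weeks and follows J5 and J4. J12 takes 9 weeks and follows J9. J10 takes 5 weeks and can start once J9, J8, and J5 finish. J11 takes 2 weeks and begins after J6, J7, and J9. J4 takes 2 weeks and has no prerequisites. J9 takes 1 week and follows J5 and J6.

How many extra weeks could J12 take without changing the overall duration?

0

J5→J6→J8→J10 = 8+6+5+5 = 24 sets the makespan at 24 weeks.
Longest path through J12: 24 weeks (earliest finish 24, latest finish 24).
Slack of J12 = 15 − 15 = 0 weeks.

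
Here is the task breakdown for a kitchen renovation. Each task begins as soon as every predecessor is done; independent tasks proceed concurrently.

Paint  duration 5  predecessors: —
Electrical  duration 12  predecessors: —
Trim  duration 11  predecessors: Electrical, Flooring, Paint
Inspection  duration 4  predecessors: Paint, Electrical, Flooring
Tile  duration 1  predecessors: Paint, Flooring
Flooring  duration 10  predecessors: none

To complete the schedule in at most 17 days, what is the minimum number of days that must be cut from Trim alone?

Current finish: 23 days; target: 17.
Trim is on every critical path, so each day cut from Trim cuts the finish by one (this holds down to a finish of 16).
Need 23 − 17 = 6 days off Trim → Trim becomes 5 days, finish becomes 17.

6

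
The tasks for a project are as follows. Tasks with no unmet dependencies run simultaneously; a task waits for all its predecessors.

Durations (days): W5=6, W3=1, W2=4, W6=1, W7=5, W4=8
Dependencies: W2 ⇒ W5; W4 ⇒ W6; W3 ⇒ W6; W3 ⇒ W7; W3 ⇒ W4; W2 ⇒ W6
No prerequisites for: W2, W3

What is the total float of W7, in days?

4

The longest chain is W2→W5 = 4+6 = 10; overall finish 10 days.
Longest path through W7: 6 days (earliest finish 6, latest finish 10).
Slack of W7 = 5 − 1 = 4 days.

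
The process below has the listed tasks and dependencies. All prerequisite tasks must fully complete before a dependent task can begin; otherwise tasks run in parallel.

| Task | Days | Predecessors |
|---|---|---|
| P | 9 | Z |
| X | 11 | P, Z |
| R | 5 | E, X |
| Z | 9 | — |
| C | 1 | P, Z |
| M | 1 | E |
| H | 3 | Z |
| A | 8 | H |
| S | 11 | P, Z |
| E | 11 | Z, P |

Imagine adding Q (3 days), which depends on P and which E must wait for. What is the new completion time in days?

Originally the schedule takes 34 days.
With Q inserted, E now waits for max(Z, P, Q).
New critical path: Z→P→Q→E→R = 9+9+3+11+5 = 37 ⇒ 37 days.

37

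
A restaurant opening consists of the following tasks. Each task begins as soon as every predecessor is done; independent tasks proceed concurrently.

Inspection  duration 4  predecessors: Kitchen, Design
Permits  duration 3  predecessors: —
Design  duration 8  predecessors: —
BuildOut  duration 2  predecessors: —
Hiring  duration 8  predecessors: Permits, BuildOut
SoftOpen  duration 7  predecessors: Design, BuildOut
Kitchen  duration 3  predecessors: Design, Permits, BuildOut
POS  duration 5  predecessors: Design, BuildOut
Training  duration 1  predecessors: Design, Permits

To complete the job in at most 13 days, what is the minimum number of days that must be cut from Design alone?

Current finish: 15 days; target: 13.
Design is on every critical path, so each day cut from Design cuts the finish by one (this holds down to a finish of 11).
Need 15 − 13 = 2 days off Design → Design becomes 6 days, finish becomes 13.

2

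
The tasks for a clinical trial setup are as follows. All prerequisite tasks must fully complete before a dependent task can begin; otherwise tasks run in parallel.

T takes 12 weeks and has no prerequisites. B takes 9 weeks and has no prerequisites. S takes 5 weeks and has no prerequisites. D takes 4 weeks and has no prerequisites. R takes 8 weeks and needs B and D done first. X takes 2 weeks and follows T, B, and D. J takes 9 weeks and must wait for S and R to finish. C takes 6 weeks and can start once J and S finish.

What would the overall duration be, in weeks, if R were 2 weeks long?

26

Baseline: B→R→J→C = 9+8+9+6 = 32 → 32 weeks.
R lies on that path, so at 2 weeks the path becomes 26 weeks.
The critical path is still B→R→J→C; finish is now 26 weeks.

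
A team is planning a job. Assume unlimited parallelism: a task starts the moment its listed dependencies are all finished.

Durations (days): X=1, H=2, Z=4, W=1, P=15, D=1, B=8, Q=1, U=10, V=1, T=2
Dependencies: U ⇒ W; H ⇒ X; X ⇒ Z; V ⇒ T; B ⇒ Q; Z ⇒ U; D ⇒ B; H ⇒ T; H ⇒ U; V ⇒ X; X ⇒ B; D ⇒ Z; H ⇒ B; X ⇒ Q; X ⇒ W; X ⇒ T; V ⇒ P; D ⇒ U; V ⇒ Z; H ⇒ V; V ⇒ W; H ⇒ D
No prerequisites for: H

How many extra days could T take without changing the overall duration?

13

H→V→X→Z→U→W = 2+1+1+4+10+1 = 19 sets the makespan at 19 days.
T finishes as early as 6 and must finish by 19.
So T can slip 19 − 6 = 13 days.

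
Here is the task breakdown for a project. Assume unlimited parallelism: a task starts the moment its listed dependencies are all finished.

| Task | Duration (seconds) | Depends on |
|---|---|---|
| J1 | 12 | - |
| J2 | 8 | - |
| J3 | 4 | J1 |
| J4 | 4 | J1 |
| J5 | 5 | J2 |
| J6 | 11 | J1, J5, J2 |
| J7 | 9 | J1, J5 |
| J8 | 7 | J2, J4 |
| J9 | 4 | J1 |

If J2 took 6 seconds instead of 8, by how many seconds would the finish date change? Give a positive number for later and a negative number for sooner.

As given, the longest chain is J2→J5→J6 = 8+5+11 = 24, so the finish is 24 seconds.
J2 lies on that path, so at 6 seconds the path becomes 22 seconds.
New critical path: J1→J4→J8 = 12+4+7 = 23 ⇒ 23 seconds.
Change in finish: 23 − 24 = -1 seconds.

-1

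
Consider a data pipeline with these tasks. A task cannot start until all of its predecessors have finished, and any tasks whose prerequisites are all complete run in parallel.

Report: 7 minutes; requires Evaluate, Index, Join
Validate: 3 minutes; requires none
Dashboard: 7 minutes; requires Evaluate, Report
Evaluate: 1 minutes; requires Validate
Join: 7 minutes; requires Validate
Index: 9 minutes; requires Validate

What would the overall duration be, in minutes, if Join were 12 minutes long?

29

Actual critical path: Validate→Index→Report→Dashboard = 3+9+7+7 = 26 ⇒ 26 minutes.
The longest path through Join is only 24 minutes, so Join has float 2.
The binding chain switches to Validate→Join→Report→Dashboard = 3+12+7+7 = 29; finish 29 minutes.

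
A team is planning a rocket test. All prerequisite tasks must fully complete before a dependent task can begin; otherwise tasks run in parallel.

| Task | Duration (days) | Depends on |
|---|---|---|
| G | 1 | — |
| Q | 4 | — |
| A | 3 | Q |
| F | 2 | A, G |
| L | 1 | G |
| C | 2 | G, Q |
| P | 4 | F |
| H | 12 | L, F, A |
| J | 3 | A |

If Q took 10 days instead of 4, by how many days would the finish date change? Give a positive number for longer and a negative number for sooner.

6

Baseline: Q→A→F→H = 4+3+2+12 = 21 → 21 days.
Since Q is critical, the +6 change carries straight to that chain (now 27 days).
No other chain overtakes it, so the finish is 27 days.
Change in finish: 27 − 21 = +6 days.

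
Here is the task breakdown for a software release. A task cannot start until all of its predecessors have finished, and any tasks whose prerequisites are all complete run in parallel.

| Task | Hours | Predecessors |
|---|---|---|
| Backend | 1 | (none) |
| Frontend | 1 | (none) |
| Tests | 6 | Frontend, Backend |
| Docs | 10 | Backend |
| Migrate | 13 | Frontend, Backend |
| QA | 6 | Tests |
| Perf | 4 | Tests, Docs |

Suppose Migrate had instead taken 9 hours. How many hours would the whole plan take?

15

Baseline: Backend→Docs→Perf = 1+10+4 = 15 → 15 hours.
The longest path through Migrate is only 14 hours, so Migrate has float 1.
No other chain overtakes it, so the finish is 15 hours.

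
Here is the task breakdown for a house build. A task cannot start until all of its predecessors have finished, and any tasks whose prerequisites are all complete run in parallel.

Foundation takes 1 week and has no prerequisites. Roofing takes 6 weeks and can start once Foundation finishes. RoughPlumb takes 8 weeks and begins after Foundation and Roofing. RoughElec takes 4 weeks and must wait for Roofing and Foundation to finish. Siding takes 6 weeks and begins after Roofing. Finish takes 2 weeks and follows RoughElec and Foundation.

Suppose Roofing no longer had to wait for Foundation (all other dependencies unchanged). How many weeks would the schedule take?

14

With the dependency in place, Foundation→Roofing→RoughPlumb = 1+6+8 = 15 sets the finish at 15 weeks.
Without Foundation→Roofing, Roofing's earliest start moves from 1 to 0.
New critical path: Roofing→RoughPlumb = 6+8 = 14 ⇒ 14 weeks.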